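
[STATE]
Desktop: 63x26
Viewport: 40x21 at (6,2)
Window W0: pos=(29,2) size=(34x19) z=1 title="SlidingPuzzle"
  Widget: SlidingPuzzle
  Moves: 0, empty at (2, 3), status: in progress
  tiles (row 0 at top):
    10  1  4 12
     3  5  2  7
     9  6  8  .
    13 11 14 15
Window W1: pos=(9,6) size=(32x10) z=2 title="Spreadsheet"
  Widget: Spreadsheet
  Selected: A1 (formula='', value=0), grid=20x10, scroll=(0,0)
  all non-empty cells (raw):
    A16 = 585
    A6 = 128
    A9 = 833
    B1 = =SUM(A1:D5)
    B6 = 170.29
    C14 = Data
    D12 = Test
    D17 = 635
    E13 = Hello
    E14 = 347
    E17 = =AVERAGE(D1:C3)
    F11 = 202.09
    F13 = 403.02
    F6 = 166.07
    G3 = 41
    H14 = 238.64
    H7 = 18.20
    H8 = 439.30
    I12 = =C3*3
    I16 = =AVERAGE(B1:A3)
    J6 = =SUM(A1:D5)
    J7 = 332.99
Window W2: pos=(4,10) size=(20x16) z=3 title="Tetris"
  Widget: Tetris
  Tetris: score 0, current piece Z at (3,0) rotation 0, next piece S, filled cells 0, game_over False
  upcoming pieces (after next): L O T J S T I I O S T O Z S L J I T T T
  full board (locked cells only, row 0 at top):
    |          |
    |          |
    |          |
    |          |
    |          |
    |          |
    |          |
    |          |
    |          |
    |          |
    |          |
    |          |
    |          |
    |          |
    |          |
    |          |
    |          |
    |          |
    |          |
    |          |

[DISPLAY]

                       ┏━━━━━━━━━━━━━━━━
                       ┃ SlidingPuzzle  
                       ┠────────────────
                       ┃┌────┬────┬────┬
   ┏━━━━━━━━━━━━━━━━━━━━━━━━━━━━━━┓  4 │
   ┃ Spreadsheet                  ┃────┼
   ┠──────────────────────────────┨  2 │
   ┃A1:                           ┃────┼
━━━━━━━━━━━━━━━━━┓ B       C      ┃  8 │
Tetris           ┃----------------┃────┼
─────────────────┨IRC!         0  ┃ 14 │
                 ┃     0       0  ┃────┴
                 ┃     0       0  ┃     
                 ┃━━━━━━━━━━━━━━━━┛     
                 ┃     ┃                
                 ┃     ┃                
                 ┃     ┃                
                 ┃     ┃                
                 ┃     ┗━━━━━━━━━━━━━━━━
                 ┃                      
                 ┃                      


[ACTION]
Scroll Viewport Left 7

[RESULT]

                             ┏━━━━━━━━━━
                             ┃ SlidingPu
                             ┠──────────
                             ┃┌────┬────
         ┏━━━━━━━━━━━━━━━━━━━━━━━━━━━━━━
         ┃ Spreadsheet                  
         ┠──────────────────────────────
         ┃A1:                           
    ┏━━━━━━━━━━━━━━━━━━┓ B       C      
    ┃ Tetris           ┃----------------
    ┠──────────────────┨IRC!         0  
    ┃                  ┃     0       0  
    ┃                  ┃     0       0  
    ┃                  ┃━━━━━━━━━━━━━━━━
    ┃                  ┃     ┃          
    ┃                  ┃     ┃          
    ┃                  ┃     ┃          
    ┃                  ┃     ┃          
    ┃                  ┃     ┗━━━━━━━━━━
    ┃                  ┃                
    ┃                  ┃                


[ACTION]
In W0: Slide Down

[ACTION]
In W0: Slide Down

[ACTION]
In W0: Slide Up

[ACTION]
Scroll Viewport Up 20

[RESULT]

                                        
                                        
                             ┏━━━━━━━━━━
                             ┃ SlidingPu
                             ┠──────────
                             ┃┌────┬────
         ┏━━━━━━━━━━━━━━━━━━━━━━━━━━━━━━
         ┃ Spreadsheet                  
         ┠──────────────────────────────
         ┃A1:                           
    ┏━━━━━━━━━━━━━━━━━━┓ B       C      
    ┃ Tetris           ┃----------------
    ┠──────────────────┨IRC!         0  
    ┃                  ┃     0       0  
    ┃                  ┃     0       0  
    ┃                  ┃━━━━━━━━━━━━━━━━
    ┃                  ┃     ┃          
    ┃                  ┃     ┃          
    ┃                  ┃     ┃          
    ┃                  ┃     ┃          
    ┃                  ┃     ┗━━━━━━━━━━


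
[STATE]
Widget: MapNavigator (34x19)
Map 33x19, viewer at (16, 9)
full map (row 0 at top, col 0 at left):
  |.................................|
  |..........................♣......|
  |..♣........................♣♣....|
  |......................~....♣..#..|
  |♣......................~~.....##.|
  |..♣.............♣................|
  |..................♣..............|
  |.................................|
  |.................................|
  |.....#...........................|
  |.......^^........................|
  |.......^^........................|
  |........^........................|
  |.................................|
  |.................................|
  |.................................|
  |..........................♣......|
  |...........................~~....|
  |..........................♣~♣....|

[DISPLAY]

 .................................
 ..........................♣......
 ..♣........................♣♣....
 ......................~....♣..#..
 ♣......................~~.....##.
 ..♣.............♣................
 ..................♣..............
 .................................
 .................................
 .....#..........@................
 .......^^........................
 .......^^........................
 ........^........................
 .................................
 .................................
 .................................
 ..........................♣......
 ...........................~~....
 ..........................♣~♣....


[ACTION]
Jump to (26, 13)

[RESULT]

..............~~.....##.          
.......♣................          
.........♣..............          
........................          
........................          
........................          
........................          
........................          
........................          
.................@......          
........................          
........................          
.................♣......          
..................~~....          
.................♣~♣....          
                                  
                                  
                                  
                                  


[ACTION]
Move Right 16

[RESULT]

........~~.....##.                
.♣................                
...♣..............                
..................                
..................                
..................                
..................                
..................                
..................                
.................@                
..................                
..................                
...........♣......                
............~~....                
...........♣~♣....                
                                  
                                  
                                  
                                  


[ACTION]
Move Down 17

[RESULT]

..................                
..................                
..................                
..................                
..................                
..................                
..................                
...........♣......                
............~~....                
...........♣~♣...@                
                                  
                                  
                                  
                                  
                                  
                                  
                                  
                                  
                                  


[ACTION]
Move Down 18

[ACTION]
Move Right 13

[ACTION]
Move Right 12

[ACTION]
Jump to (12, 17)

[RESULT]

     .............................
     .....#.......................
     .......^^....................
     .......^^....................
     ........^....................
     .............................
     .............................
     .............................
     ..........................♣..
     ............@..............~~
     ..........................♣~♣
                                  
                                  
                                  
                                  
                                  
                                  
                                  
                                  


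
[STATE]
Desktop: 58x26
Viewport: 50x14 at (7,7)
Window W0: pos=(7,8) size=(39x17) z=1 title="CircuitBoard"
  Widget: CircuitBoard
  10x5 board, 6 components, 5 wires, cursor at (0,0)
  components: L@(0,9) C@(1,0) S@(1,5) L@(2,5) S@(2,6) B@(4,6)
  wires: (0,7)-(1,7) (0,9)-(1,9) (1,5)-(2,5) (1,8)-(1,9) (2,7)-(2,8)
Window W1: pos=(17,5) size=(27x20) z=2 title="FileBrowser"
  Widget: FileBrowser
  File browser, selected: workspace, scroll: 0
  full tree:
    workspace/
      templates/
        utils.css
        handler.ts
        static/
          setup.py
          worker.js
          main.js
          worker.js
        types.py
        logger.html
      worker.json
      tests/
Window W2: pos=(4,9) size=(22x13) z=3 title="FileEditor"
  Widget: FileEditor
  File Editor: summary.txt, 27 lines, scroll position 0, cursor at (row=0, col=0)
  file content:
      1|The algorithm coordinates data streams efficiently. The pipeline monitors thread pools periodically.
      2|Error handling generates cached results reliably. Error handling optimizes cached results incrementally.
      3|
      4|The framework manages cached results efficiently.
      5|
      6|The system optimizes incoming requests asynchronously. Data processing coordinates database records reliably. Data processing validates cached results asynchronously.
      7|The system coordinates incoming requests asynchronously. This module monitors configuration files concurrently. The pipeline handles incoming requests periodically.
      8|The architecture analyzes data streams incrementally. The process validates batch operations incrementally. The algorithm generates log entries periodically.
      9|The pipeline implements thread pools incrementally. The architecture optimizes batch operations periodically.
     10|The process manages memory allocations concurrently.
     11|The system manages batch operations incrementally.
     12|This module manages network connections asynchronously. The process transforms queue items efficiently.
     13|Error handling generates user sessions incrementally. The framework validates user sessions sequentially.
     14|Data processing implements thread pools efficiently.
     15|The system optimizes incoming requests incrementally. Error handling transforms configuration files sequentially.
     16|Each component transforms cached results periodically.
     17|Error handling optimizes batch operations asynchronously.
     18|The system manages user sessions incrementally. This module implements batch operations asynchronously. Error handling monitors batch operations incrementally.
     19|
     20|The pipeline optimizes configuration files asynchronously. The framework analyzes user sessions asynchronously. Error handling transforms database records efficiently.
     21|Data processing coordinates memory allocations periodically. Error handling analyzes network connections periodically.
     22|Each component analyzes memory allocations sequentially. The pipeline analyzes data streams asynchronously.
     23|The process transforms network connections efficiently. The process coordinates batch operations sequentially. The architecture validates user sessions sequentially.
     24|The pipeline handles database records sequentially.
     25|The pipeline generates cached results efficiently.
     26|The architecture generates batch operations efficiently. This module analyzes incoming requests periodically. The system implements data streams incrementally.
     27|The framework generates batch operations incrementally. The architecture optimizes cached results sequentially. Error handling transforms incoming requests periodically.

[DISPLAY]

          ┠─────────────────────────┨             
┏━━━━━━━━━┃> [-] workspace/         ┃━┓           
━━━━━━━━━━━━━━━━━━┓templates/       ┃ ┃           
ileEditor         ┃er.json          ┃─┨           
──────────────────┨tests/           ┃ ┃           
e algorithm coord▲┃                 ┃ ┃           
ror handling gene█┃                 ┃ ┃           
                 ░┃                 ┃·┃           
e framework manag░┃                 ┃ ┃           
                 ░┃                 ┃·┃           
e system optimize░┃                 ┃ ┃           
e system coordina░┃                 ┃ ┃           
e architecture an░┃                 ┃ ┃           
e pipeline implem▼┃                 ┃ ┃           


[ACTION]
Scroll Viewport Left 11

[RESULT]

                 ┠─────────────────────────┨      
       ┏━━━━━━━━━┃> [-] workspace/         ┃━┓    
    ┏━━━━━━━━━━━━━━━━━━━━┓templates/       ┃ ┃    
    ┃ FileEditor         ┃er.json          ┃─┨    
    ┠────────────────────┨tests/           ┃ ┃    
    ┃█he algorithm coord▲┃                 ┃ ┃    
    ┃Error handling gene█┃                 ┃ ┃    
    ┃                   ░┃                 ┃·┃    
    ┃The framework manag░┃                 ┃ ┃    
    ┃                   ░┃                 ┃·┃    
    ┃The system optimize░┃                 ┃ ┃    
    ┃The system coordina░┃                 ┃ ┃    
    ┃The architecture an░┃                 ┃ ┃    
    ┃The pipeline implem▼┃                 ┃ ┃    


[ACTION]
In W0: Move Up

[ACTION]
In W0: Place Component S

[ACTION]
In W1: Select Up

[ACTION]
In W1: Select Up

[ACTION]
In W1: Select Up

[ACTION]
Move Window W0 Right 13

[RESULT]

                 ┠─────────────────────────┨      
                 ┃> [-] workspace/         ┃━━━━━━
    ┏━━━━━━━━━━━━━━━━━━━━┓templates/       ┃      
    ┃ FileEditor         ┃er.json          ┃──────
    ┠────────────────────┨tests/           ┃      
    ┃█he algorithm coord▲┃                 ┃      
    ┃Error handling gene█┃                 ┃      
    ┃                   ░┃                 ┃S     
    ┃The framework manag░┃                 ┃│     
    ┃                   ░┃                 ┃L   S 
    ┃The system optimize░┃                 ┃      
    ┃The system coordina░┃                 ┃      
    ┃The architecture an░┃                 ┃      
    ┃The pipeline implem▼┃                 ┃    B 


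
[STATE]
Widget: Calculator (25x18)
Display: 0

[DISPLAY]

                        0
┌───┬───┬───┬───┐        
│ 7 │ 8 │ 9 │ ÷ │        
├───┼───┼───┼───┤        
│ 4 │ 5 │ 6 │ × │        
├───┼───┼───┼───┤        
│ 1 │ 2 │ 3 │ - │        
├───┼───┼───┼───┤        
│ 0 │ . │ = │ + │        
├───┼───┼───┼───┤        
│ C │ MC│ MR│ M+│        
└───┴───┴───┴───┘        
                         
                         
                         
                         
                         
                         


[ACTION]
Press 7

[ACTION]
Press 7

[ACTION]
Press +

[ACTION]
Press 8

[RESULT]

                        8
┌───┬───┬───┬───┐        
│ 7 │ 8 │ 9 │ ÷ │        
├───┼───┼───┼───┤        
│ 4 │ 5 │ 6 │ × │        
├───┼───┼───┼───┤        
│ 1 │ 2 │ 3 │ - │        
├───┼───┼───┼───┤        
│ 0 │ . │ = │ + │        
├───┼───┼───┼───┤        
│ C │ MC│ MR│ M+│        
└───┴───┴───┴───┘        
                         
                         
                         
                         
                         
                         


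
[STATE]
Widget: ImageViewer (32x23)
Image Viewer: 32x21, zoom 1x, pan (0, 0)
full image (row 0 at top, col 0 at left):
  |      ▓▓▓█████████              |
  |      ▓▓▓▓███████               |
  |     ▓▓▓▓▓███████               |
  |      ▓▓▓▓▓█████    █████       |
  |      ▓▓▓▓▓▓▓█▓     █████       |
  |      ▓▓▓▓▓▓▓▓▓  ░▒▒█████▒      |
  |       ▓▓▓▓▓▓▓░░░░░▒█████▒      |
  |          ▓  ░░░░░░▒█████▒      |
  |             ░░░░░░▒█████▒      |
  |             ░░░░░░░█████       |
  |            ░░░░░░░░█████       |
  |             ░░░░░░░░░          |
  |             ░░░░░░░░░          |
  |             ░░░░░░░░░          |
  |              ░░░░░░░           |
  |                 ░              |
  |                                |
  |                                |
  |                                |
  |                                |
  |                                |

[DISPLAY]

      ▓▓▓█████████              
      ▓▓▓▓███████               
     ▓▓▓▓▓███████               
      ▓▓▓▓▓█████    █████       
      ▓▓▓▓▓▓▓█▓     █████       
      ▓▓▓▓▓▓▓▓▓  ░▒▒█████▒      
       ▓▓▓▓▓▓▓░░░░░▒█████▒      
          ▓  ░░░░░░▒█████▒      
             ░░░░░░▒█████▒      
             ░░░░░░░█████       
            ░░░░░░░░█████       
             ░░░░░░░░░          
             ░░░░░░░░░          
             ░░░░░░░░░          
              ░░░░░░░           
                 ░              
                                
                                
                                
                                
                                
                                
                                


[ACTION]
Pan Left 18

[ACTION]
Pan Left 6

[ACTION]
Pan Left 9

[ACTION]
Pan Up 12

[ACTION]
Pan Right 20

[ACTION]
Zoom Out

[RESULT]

                                
                                
                                
█████                           
█████                           
█████▒                          
█████▒                          
█████▒                          
█████▒                          
█████                           
█████                           
░░                              
░░                              
░░                              
░                               
                                
                                
                                
                                
                                
                                
                                
                                


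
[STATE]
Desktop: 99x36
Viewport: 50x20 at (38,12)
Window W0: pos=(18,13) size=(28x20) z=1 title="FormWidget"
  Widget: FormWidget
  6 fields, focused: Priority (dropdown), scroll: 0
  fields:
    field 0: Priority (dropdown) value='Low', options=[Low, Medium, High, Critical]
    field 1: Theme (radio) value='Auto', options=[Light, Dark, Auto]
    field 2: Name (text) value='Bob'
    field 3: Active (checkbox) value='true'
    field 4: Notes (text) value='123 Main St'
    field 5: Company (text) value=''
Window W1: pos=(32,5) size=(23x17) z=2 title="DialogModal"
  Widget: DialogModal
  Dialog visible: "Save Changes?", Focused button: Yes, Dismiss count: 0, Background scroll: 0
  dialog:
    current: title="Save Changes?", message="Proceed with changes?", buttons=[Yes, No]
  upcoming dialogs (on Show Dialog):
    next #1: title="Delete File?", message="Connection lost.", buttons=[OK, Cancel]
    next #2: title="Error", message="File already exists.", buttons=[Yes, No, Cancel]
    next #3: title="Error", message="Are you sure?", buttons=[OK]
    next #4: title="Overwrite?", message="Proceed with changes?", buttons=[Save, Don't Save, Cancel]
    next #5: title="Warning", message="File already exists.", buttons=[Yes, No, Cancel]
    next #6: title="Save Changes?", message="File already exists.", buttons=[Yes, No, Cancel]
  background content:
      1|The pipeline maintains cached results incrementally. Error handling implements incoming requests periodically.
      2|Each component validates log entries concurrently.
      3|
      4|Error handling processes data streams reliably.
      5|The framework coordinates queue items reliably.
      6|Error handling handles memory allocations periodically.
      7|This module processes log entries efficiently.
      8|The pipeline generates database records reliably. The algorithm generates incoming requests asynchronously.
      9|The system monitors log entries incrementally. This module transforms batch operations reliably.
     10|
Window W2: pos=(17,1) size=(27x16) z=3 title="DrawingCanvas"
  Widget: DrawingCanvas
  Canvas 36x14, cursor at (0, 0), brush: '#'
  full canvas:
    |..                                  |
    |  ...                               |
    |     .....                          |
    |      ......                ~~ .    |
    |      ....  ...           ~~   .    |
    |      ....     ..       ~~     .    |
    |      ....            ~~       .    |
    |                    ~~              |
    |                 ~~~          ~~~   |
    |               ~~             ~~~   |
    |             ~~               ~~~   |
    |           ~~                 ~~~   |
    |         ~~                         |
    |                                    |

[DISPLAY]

     ┃───────┐in┃                                 
     ┃anges? │le┃                                 
     ┃with ch│es┃                                 
     ┃  No   │te┃                                 
━━━━━┛───────┘ l┃                                 
                ┃                                 
                ┃                                 
                ┃                                 
                ┃                                 
━━━━━━━━━━━━━━━━┛                                 
       ┃                                          
       ┃                                          
       ┃                                          
       ┃                                          
       ┃                                          
       ┃                                          
       ┃                                          
       ┃                                          
       ┃                                          
       ┃                                          


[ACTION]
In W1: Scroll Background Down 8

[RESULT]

     ┃───────┐  ┃                                 
     ┃anges? │  ┃                                 
     ┃with ch│  ┃                                 
     ┃  No   │  ┃                                 
━━━━━┛───────┘  ┃                                 
                ┃                                 
                ┃                                 
                ┃                                 
                ┃                                 
━━━━━━━━━━━━━━━━┛                                 
       ┃                                          
       ┃                                          
       ┃                                          
       ┃                                          
       ┃                                          
       ┃                                          
       ┃                                          
       ┃                                          
       ┃                                          
       ┃                                          


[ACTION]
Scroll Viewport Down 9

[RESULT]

━━━━━┛───────┘  ┃                                 
                ┃                                 
                ┃                                 
                ┃                                 
                ┃                                 
━━━━━━━━━━━━━━━━┛                                 
       ┃                                          
       ┃                                          
       ┃                                          
       ┃                                          
       ┃                                          
       ┃                                          
       ┃                                          
       ┃                                          
       ┃                                          
       ┃                                          
━━━━━━━┛                                          
                                                  
                                                  
                                                  


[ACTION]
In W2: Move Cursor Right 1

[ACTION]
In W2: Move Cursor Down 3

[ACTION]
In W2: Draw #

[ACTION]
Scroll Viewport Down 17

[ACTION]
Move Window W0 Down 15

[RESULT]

━━━━━┛───────┘  ┃                                 
                ┃                                 
                ┃                                 
                ┃                                 
                ┃                                 
━━━━━━━━━━━━━━━━┛                                 
       ┃                                          
Main S]┃                                          
      ]┃                                          
       ┃                                          
       ┃                                          
       ┃                                          
       ┃                                          
       ┃                                          
       ┃                                          
       ┃                                          
       ┃                                          
       ┃                                          
       ┃                                          
━━━━━━━┛                                          


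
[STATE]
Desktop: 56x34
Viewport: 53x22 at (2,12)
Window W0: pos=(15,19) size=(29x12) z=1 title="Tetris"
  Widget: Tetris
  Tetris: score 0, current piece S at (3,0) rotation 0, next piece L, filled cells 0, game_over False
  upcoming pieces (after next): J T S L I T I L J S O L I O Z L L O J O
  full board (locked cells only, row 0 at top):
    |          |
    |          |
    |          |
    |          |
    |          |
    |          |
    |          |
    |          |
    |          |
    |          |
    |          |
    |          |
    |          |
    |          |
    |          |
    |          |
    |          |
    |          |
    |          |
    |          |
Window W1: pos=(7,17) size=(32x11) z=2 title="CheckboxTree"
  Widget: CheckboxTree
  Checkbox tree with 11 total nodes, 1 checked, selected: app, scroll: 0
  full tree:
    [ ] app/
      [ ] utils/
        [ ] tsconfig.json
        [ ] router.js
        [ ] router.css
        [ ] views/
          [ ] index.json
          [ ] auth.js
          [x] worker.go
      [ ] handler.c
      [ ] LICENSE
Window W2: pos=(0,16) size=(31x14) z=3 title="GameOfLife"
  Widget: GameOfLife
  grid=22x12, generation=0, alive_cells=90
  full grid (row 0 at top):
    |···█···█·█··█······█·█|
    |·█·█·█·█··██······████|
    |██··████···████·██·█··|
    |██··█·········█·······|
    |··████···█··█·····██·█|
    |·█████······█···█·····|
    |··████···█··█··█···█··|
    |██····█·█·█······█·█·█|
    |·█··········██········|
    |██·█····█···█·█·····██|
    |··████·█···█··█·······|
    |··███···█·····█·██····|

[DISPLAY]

                                                     
                                                     
                                                     
                                                     
━━━━━━━━━━━━━━━━━━━━━━━━━━━━┓                        
GameOfLife                  ┃━━━━━━━┓                
────────────────────────────┨       ┃                
en: 0                       ┃───────┨━━━━┓           
█·█·█·█··██······████       ┃       ┃    ┃           
█··████···████·██·█··       ┃       ┃────┨           
█··█·········█·······       ┃       ┃    ┃           
·████···█··█·····██·█       ┃       ┃    ┃           
█████······█···█·····       ┃       ┃    ┃           
·████···█··█··█···█··       ┃       ┃    ┃           
█····█·█·█······█·█·█       ┃       ┃    ┃           
█··········██········       ┃━━━━━━━┛    ┃           
█·█····█···█·█·····██       ┃e:          ┃           
━━━━━━━━━━━━━━━━━━━━━━━━━━━━┛            ┃           
             ┗━━━━━━━━━━━━━━━━━━━━━━━━━━━┛           
                                                     
                                                     
                                                     


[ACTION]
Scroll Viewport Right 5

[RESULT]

                                                     
                                                     
                                                     
                                                     
━━━━━━━━━━━━━━━━━━━━━━━━━━━┓                         
ameOfLife                  ┃━━━━━━━┓                 
───────────────────────────┨       ┃                 
n: 0                       ┃───────┨━━━━┓            
·█·█·█··██······████       ┃       ┃    ┃            
··████···████·██·█··       ┃       ┃────┨            
··█·········█·······       ┃       ┃    ┃            
████···█··█·····██·█       ┃       ┃    ┃            
████······█···█·····       ┃       ┃    ┃            
████···█··█··█···█··       ┃       ┃    ┃            
····█·█·█······█·█·█       ┃       ┃    ┃            
··········██········       ┃━━━━━━━┛    ┃            
·█····█···█·█·····██       ┃e:          ┃            
━━━━━━━━━━━━━━━━━━━━━━━━━━━┛            ┃            
            ┗━━━━━━━━━━━━━━━━━━━━━━━━━━━┛            
                                                     
                                                     
                                                     


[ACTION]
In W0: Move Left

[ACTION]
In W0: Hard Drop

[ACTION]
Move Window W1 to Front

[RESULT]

                                                     
                                                     
                                                     
                                                     
━━━━━━━━━━━━━━━━━━━━━━━━━━━┓                         
ameO┏━━━━━━━━━━━━━━━━━━━━━━━━━━━━━━┓                 
────┃ CheckboxTree                 ┃                 
n: 0┠──────────────────────────────┨━━━━┓            
·█·█┃>[-] app/                     ┃    ┃            
··██┃   [-] utils/                 ┃────┨            
··█·┃     [ ] tsconfig.json        ┃    ┃            
████┃     [ ] router.js            ┃    ┃            
████┃     [ ] router.css           ┃    ┃            
████┃     [-] views/               ┃    ┃            
····┃       [ ] index.json         ┃    ┃            
····┗━━━━━━━━━━━━━━━━━━━━━━━━━━━━━━┛    ┃            
·█····█···█·█·····██       ┃e:          ┃            
━━━━━━━━━━━━━━━━━━━━━━━━━━━┛            ┃            
            ┗━━━━━━━━━━━━━━━━━━━━━━━━━━━┛            
                                                     
                                                     
                                                     


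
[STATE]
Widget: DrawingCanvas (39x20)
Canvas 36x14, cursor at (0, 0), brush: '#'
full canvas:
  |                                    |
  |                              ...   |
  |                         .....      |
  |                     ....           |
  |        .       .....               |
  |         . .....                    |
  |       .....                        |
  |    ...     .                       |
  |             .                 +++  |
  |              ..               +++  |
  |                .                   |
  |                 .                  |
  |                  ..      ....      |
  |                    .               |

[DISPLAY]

+                                      
                              ...      
                         .....         
                     ....              
        .       .....                  
         . .....                       
       .....                           
    ...     .                          
             .                 +++     
              ..               +++     
                .                      
                 .                     
                  ..      ....         
                    .                  
                                       
                                       
                                       
                                       
                                       
                                       


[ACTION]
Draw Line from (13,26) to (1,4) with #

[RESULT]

+                                      
    #                         ...      
     ##                  .....         
       ##            ....              
        .##     .....                  
         . ##...                       
       ..... ##                        
    ...     .  #                       
             .  ##             +++     
              ..  ##           +++     
                .   ##                 
                 .    ##               
                  ..    ##....         
                    .     #            
                                       
                                       
                                       
                                       
                                       
                                       


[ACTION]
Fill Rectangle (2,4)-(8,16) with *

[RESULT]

+                                      
    #                         ...      
    *************        .....         
    *************    ....              
    *************....                  
    *************                      
    *************                      
    *************                      
    *************#             +++     
              ..  ##           +++     
                .   ##                 
                 .    ##               
                  ..    ##....         
                    .     #            
                                       
                                       
                                       
                                       
                                       
                                       


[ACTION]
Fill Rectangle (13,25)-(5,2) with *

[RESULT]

+                                      
    #                         ...      
    *************        .....         
    *************    ....              
    *************....                  
  ************************             
  ************************             
  ************************             
  ************************     +++     
  ************************     +++     
  ************************             
  ************************             
  ************************....         
  ************************#            
                                       
                                       
                                       
                                       
                                       
                                       


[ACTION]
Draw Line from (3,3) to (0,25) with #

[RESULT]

+                     ####             
    #          #######        ...      
    ***########**        .....         
   ####**********    ....              
    *************....                  
  ************************             
  ************************             
  ************************             
  ************************     +++     
  ************************     +++     
  ************************             
  ************************             
  ************************....         
  ************************#            
                                       
                                       
                                       
                                       
                                       
                                       


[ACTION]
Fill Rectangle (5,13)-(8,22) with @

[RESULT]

+                     ####             
    #          #######        ...      
    ***########**        .....         
   ####**********    ....              
    *************....                  
  ***********@@@@@@@@@@***             
  ***********@@@@@@@@@@***             
  ***********@@@@@@@@@@***             
  ***********@@@@@@@@@@***     +++     
  ************************     +++     
  ************************             
  ************************             
  ************************....         
  ************************#            
                                       
                                       
                                       
                                       
                                       
                                       


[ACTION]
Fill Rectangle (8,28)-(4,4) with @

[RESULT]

+                     ####             
    #          #######        ...      
    ***########**        .....         
   ####**********    ....              
    @@@@@@@@@@@@@@@@@@@@@@@@@          
  **@@@@@@@@@@@@@@@@@@@@@@@@@          
  **@@@@@@@@@@@@@@@@@@@@@@@@@          
  **@@@@@@@@@@@@@@@@@@@@@@@@@          
  **@@@@@@@@@@@@@@@@@@@@@@@@@  +++     
  ************************     +++     
  ************************             
  ************************             
  ************************....         
  ************************#            
                                       
                                       
                                       
                                       
                                       
                                       
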